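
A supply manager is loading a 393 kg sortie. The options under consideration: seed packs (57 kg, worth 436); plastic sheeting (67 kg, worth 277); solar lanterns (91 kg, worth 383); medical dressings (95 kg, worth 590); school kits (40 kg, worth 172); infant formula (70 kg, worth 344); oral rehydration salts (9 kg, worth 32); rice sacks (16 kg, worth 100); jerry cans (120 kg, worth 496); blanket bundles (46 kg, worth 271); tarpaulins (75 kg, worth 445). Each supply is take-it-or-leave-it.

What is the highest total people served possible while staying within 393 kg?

2290

Filling by ratio: seed packs + medical dressings + infant formula + oral rehydration salts + rice sacks + blanket bundles + tarpaulins for 2218, with 25 kg left unused.
Dropping rice sacks frees 16 kg; slotting in school kits (40 kg) lifts the total to 2290 at 392 kg.
Next best is seed packs + medical dressings + school kits + infant formula + blanket bundles + tarpaulins at 2258 (383 kg) — short by 32.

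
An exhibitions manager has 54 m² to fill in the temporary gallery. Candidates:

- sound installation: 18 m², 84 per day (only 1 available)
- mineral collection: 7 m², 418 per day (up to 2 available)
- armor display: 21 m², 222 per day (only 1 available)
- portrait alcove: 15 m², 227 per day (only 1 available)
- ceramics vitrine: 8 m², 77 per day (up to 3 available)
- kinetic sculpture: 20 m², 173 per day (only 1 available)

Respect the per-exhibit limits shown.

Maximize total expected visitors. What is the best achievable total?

Ranking by ratio (expected visitors/m²): mineral collection 59.71, portrait alcove 15.13, armor display 10.57, ceramics vitrine 9.62.
Filling by ratio: 2×mineral collection + armor display + portrait alcove for 1285, with 4 m² left unused.
Replace armor display with 3×ceramics vitrine: the trade gains 9 net, giving 1294 at 53 m².
Every other selection either busts 54 m² or exceeds an availability limit or fails to beat 1294.

1294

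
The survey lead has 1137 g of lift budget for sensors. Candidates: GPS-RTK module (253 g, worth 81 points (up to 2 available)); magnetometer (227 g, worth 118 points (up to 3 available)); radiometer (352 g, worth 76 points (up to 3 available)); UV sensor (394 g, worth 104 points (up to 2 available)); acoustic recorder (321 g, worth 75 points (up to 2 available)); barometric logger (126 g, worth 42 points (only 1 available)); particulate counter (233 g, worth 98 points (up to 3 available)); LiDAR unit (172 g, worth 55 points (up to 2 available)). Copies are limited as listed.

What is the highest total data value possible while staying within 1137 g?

507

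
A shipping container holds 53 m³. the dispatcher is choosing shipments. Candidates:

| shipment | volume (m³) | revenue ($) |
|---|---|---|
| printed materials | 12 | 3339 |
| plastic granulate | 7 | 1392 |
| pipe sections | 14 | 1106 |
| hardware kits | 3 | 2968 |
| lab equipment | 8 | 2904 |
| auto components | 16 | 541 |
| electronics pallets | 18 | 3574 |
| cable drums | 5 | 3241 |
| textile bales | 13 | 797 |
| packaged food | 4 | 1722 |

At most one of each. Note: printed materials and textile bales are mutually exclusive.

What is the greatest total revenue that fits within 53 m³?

17748

By revenue per m³: hardware kits 989.33, cable drums 648.20, packaged food 430.50 lead.
Greedy by ratio would take printed materials + plastic granulate + pipe sections + hardware kits + lab equipment + cable drums + packaged food: 53 m³ used, total 16672.
Replace plastic granulate and pipe sections with electronics pallets: the trade gains 1076 net, giving 17748 at 50 m³.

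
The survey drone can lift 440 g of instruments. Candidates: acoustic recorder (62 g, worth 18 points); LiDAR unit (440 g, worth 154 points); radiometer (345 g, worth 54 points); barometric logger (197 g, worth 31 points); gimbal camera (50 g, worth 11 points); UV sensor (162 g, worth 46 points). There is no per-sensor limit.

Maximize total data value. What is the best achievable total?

LiDAR unit uses 440 of the 440 g and totals 154.
Nothing else within 440 g beats 154.

154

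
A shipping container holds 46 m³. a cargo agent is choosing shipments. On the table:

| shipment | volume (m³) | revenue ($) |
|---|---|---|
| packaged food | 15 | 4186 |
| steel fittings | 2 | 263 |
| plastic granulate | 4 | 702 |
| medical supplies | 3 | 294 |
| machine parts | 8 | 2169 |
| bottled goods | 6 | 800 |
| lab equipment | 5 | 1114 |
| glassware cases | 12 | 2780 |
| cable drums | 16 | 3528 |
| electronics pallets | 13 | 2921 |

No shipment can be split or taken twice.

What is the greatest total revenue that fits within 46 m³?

11260

By revenue per m³: packaged food 279.07, machine parts 271.12, glassware cases 231.67 lead.
A density-first pass picks packaged food + steel fittings + plastic granulate + machine parts + lab equipment + glassware cases — 11214 at 46 m³.
Replace plastic granulate and glassware cases with cable drums: the trade gains 46 net, giving 11260 at 46 m³.
Every other selection either busts 46 m³ or fails to beat 11260.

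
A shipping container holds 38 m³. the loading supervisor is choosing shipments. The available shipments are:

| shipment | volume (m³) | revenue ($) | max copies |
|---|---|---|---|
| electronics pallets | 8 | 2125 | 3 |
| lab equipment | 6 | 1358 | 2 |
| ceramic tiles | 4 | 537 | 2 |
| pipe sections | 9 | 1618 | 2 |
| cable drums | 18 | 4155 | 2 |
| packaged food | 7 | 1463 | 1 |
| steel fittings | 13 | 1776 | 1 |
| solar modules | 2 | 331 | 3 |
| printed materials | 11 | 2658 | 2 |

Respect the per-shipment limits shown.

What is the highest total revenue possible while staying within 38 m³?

Greedy by ratio would take 3×electronics pallets + solar modules + printed materials: 37 m³ used, total 9364.
Replace electronics pallets and solar modules with printed materials: the trade gains 202 net, giving 9566 at 38 m³.
Every other selection either busts 38 m³ or exceeds an availability limit or fails to beat 9566.

9566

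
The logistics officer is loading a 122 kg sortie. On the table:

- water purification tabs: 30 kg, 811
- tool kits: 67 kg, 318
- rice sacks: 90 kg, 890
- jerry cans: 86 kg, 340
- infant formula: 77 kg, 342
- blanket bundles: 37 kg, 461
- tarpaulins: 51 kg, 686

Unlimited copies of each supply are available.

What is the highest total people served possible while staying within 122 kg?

3244

Best packing: 4×water purification tabs — 120 kg, 3244 total.
The spare 2 kg is too small for any remaining supply, and no exchange beats 3244.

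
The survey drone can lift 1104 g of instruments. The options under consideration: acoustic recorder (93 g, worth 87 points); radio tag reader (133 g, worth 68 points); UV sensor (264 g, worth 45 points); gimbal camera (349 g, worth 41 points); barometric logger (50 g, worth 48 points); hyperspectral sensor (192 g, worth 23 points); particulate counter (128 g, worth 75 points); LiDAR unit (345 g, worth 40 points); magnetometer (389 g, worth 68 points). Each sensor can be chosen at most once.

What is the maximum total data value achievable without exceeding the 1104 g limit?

The ratio ordering already packs tightly: acoustic recorder + radio tag reader + UV sensor + barometric logger + particulate counter + magnetometer, 1057 g, 391.
Next best is acoustic recorder + radio tag reader + barometric logger + hyperspectral sensor + particulate counter + magnetometer at 369 (985 g) — short by 22.

391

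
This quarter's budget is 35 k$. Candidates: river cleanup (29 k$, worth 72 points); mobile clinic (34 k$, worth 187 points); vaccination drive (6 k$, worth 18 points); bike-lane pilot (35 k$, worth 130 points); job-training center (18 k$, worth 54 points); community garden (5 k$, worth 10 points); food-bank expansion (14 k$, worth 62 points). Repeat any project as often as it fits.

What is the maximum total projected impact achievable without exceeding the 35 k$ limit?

187

By projected impact per k$: mobile clinic 5.50, food-bank expansion 4.43, bike-lane pilot 3.71, vaccination drive 3.00 lead.
Taking mobile clinic: 34 k$ used, 187 in projected impact.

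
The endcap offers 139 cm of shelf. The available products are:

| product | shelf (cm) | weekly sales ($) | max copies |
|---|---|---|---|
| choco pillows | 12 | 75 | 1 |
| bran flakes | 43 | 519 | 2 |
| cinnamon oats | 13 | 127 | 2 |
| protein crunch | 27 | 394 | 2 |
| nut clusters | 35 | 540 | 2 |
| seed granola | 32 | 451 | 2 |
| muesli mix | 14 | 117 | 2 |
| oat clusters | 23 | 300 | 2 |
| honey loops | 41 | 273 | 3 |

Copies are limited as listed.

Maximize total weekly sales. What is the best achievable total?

By weekly sales per cm: nut clusters 15.43, protein crunch 14.59, seed granola 14.09, oat clusters 13.04 lead.
Taking cinnamon oats + 2×protein crunch + 2×nut clusters: 137 cm used, 1995 in weekly sales.
No other feasible combination exceeds 1995.

1995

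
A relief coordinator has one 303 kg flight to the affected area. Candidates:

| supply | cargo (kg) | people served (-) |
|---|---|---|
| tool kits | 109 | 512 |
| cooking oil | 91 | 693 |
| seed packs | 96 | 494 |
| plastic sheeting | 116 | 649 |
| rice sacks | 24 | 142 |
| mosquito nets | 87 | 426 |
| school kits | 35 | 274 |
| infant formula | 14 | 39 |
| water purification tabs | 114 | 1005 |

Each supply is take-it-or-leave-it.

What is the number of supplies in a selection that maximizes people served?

3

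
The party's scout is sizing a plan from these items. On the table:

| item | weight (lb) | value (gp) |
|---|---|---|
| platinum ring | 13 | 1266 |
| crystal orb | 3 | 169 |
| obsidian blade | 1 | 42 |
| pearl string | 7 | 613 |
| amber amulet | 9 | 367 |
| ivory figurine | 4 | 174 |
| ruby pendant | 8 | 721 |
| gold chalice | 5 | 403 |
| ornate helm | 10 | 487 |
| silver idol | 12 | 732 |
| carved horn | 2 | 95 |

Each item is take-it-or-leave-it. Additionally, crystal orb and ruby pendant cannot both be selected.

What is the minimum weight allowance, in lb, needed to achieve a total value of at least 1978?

Minimise lb subject to total value ≥ 1978.
platinum ring + ruby pendant reaches 1987 using 21 lb.
Any bundle with less than 21 lb falls short of 1978.

21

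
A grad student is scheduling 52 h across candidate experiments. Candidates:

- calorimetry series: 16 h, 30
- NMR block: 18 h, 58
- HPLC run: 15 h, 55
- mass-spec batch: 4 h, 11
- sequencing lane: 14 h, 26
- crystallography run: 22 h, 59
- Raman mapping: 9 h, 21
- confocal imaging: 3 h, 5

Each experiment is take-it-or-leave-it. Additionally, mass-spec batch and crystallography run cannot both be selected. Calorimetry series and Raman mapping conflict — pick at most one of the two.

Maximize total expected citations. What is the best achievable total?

150

By expected citations per h: HPLC run 3.67, NMR block 3.22, mass-spec batch 2.75, crystallography run 2.68 lead.
Best packing: NMR block + HPLC run + mass-spec batch + sequencing lane — 51 h, 150 total.
An exhaustive check of the 256 subsets confirms 150.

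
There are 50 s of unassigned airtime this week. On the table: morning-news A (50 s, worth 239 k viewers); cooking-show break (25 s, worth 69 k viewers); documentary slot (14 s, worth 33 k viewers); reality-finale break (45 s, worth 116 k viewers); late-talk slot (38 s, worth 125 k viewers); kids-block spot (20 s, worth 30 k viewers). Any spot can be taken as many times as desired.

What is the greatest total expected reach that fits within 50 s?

239

Density check — morning-news A 4.78, late-talk slot 3.29, cooking-show break 2.76, reality-finale break 2.58 are the best per s.
Taking morning-news A: 50 s used, 239 in expected reach.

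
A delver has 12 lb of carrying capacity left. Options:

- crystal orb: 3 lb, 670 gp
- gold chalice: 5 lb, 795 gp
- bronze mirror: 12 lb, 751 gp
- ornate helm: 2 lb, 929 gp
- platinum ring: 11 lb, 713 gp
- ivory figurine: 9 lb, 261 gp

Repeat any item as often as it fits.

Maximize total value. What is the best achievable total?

The ratio ordering already packs tightly: 6×ornate helm, 12 lb, 5574.

5574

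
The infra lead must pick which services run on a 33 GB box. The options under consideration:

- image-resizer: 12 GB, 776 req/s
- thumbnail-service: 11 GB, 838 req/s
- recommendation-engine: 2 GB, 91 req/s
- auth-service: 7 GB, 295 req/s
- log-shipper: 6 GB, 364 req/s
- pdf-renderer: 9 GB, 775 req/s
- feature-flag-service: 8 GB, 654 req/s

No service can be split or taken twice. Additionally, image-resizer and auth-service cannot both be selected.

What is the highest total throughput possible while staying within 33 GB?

The ratio heuristic lands on thumbnail-service + recommendation-engine + pdf-renderer + feature-flag-service (2358) but leaves 3 GB idle.
Dropping recommendation-engine and feature-flag-service frees 10 GB; slotting in image-resizer (12 GB) lifts the total to 2389 at 32 GB.
Runner-up image-resizer + thumbnail-service + recommendation-engine + feature-flag-service tops out at 2359.

2389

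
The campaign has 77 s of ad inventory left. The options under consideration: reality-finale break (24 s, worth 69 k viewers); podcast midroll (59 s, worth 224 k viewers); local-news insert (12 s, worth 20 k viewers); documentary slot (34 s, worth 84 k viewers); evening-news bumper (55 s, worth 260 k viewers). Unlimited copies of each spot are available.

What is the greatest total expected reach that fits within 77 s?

280

The ratio ordering already packs tightly: local-news insert + evening-news bumper, 67 s, 280.
The spare 10 s is too small for any remaining spot, and no exchange beats 280.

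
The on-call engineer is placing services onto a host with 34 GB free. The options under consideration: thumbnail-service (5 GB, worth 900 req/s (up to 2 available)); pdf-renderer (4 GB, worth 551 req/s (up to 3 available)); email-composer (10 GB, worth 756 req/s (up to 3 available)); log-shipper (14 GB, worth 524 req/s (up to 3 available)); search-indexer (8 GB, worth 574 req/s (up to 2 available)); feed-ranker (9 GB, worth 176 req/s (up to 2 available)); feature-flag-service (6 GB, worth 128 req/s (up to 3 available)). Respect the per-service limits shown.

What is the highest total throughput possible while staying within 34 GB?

4209

2×thumbnail-service + 3×pdf-renderer + email-composer uses 32 of the 34 GB and totals 4209.
That's the maximum — no swap from here does better than 4209.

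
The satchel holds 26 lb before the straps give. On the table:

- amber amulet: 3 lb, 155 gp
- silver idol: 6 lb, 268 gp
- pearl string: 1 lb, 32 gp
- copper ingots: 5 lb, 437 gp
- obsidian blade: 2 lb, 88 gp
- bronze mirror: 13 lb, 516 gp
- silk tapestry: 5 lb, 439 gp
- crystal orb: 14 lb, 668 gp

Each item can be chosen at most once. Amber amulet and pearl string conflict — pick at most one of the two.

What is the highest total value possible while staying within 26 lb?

1632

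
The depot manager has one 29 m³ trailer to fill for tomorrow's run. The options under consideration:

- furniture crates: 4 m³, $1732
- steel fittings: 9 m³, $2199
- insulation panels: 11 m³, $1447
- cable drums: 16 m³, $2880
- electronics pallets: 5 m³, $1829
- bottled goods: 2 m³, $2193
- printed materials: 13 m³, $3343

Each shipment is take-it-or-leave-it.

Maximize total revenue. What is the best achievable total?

The ratio heuristic lands on furniture crates + electronics pallets + bottled goods + printed materials (9097) but leaves 5 m³ idle.
Replace furniture crates with steel fittings: the trade gains 467 net, giving 9564 at 29 m³.
The closest alternative, furniture crates + steel fittings + bottled goods + printed materials, reaches only 9467.

9564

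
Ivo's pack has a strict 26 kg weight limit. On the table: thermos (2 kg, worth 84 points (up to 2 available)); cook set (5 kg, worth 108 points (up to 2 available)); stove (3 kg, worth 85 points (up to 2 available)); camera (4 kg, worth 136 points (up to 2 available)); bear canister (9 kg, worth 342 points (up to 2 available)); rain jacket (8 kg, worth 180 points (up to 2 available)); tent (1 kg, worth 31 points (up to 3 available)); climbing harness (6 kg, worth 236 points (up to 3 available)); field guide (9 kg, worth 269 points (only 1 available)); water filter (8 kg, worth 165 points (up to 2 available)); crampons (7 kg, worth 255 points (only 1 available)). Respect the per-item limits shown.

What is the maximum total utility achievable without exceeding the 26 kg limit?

Taking the top-ratio items first gives 2×thermos + camera + 3×climbing harness for 1012 (26 kg).
Dropping camera and climbing harness frees 10 kg; slotting in bear canister + tent (10 kg) lifts the total to 1013 at 26 kg.

1013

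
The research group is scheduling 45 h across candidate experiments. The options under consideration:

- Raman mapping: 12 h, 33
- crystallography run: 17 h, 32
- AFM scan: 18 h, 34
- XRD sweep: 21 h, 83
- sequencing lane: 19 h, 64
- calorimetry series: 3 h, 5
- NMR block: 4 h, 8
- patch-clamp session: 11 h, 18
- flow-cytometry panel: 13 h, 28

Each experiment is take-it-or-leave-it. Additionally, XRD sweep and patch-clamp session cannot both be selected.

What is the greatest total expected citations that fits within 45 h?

Best packing: XRD sweep + sequencing lane + NMR block — 44 h, 155 total.

155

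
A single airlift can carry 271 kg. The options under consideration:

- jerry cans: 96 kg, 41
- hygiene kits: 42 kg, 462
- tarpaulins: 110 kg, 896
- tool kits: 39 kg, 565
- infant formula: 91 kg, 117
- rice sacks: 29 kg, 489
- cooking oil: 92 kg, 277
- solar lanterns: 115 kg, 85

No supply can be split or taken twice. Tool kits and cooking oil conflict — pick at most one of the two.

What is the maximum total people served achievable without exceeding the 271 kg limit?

2412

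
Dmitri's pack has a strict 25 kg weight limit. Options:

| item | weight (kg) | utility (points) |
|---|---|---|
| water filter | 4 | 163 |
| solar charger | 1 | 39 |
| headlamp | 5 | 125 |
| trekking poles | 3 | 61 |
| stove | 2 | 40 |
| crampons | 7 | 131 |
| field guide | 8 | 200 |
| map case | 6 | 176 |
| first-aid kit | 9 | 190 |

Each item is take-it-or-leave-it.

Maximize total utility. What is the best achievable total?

704

Greedy by ratio would take water filter + solar charger + headlamp + field guide + map case: 24 kg used, total 703.
Replace solar charger with stove: the trade gains 1 net, giving 704 at 25 kg.
Next best is water filter + solar charger + headlamp + field guide + map case at 703 (24 kg) — short by 1.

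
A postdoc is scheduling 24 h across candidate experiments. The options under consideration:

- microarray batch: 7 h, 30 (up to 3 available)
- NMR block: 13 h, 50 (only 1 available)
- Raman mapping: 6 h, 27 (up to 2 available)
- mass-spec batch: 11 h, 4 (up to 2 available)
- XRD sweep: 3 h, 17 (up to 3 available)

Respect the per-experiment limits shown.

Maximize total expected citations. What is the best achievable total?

Ranking by ratio (expected citations/h): XRD sweep 5.67, Raman mapping 4.50, microarray batch 4.29, NMR block 3.85.
The ratio heuristic lands on 2×Raman mapping + 3×XRD sweep (105) but leaves 3 h idle.
The 12 h tied up in 2×Raman mapping is better spent on 2×microarray batch — total rises to 111 (23 h).

111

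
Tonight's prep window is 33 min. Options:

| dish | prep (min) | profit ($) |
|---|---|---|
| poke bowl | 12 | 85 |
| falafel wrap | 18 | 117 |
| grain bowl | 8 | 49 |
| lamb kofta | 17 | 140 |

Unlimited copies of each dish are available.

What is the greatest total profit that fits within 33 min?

238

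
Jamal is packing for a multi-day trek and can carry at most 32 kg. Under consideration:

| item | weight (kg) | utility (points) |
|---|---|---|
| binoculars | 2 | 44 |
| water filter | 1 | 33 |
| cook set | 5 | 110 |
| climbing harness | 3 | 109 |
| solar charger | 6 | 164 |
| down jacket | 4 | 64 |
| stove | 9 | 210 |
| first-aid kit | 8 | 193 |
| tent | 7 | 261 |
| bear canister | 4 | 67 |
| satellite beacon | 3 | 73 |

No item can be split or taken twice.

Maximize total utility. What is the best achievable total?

914

Greedy by ratio would take binoculars + water filter + climbing harness + solar charger + first-aid kit + tent + satellite beacon: 30 kg used, total 877.
The 3 kg tied up in satellite beacon is better spent on cook set — total rises to 914 (32 kg).
Runner-up cook set + climbing harness + solar charger + first-aid kit + tent + satellite beacon tops out at 910.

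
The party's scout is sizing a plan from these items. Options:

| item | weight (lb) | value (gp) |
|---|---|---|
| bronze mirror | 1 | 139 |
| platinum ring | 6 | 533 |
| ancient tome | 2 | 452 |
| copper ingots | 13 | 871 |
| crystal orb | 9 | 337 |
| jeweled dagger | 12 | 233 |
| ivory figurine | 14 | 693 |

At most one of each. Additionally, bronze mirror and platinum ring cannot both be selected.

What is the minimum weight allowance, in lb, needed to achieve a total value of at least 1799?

21

Look for the lowest-weight combination reaching 1799.
platinum ring + ancient tome + copper ingots: 1856 value at 21 lb.
Below 21 lb the best achievable stays under 1799.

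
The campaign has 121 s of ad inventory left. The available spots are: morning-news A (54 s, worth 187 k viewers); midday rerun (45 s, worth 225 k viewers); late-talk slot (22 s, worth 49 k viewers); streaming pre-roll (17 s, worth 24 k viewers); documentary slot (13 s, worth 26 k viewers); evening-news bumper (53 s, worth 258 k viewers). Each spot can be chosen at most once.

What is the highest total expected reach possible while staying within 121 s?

532

Ranking by ratio (expected reach/s): midday rerun 5.00, evening-news bumper 4.87, morning-news A 3.46, late-talk slot 2.23.
The ratio ordering already packs tightly: midday rerun + late-talk slot + evening-news bumper, 120 s, 532.
The closest alternative, midday rerun + documentary slot + evening-news bumper, reaches only 509.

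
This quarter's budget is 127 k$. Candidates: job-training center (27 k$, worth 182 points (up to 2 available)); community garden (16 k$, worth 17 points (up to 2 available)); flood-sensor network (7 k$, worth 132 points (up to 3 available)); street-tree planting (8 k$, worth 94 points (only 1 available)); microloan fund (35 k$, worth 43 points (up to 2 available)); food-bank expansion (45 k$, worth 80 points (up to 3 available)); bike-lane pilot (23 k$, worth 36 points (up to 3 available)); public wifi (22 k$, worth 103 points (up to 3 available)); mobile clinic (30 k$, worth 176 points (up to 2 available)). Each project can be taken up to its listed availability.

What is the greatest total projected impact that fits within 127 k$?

Filling by ratio: 2×job-training center + 3×flood-sensor network + street-tree planting + mobile clinic for 1030, with 14 k$ left unused.
The 30 k$ tied up in mobile clinic is better spent on 2×public wifi — total rises to 1060 (127 k$).
Nothing else within 127 k$ beats 1060.

1060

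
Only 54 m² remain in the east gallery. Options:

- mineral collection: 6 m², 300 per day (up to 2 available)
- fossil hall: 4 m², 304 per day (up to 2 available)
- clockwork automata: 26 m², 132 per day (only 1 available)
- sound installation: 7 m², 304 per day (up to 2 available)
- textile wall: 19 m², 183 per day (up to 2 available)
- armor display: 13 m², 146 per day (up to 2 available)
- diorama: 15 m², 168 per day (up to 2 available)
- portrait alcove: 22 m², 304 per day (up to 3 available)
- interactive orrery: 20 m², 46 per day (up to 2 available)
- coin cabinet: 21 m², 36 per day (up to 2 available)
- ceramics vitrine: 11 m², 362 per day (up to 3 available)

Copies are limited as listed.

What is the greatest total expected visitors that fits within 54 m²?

2298

Greedy by ratio would take 2×mineral collection + 2×fossil hall + 2×sound installation + ceramics vitrine: 45 m² used, total 2178.
The 13 m² tied up in mineral collection and sound installation is better spent on 2×ceramics vitrine — total rises to 2298 (54 m²).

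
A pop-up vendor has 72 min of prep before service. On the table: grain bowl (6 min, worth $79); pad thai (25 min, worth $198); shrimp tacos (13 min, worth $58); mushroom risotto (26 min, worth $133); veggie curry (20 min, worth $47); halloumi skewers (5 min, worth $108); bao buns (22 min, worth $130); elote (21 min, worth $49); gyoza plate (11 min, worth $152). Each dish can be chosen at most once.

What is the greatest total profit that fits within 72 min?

Grain bowl + pad thai + halloumi skewers + bao buns + gyoza plate uses 69 of the 72 min and totals 667.
The closest alternative, grain bowl + mushroom risotto + halloumi skewers + bao buns + gyoza plate, reaches only 602.

667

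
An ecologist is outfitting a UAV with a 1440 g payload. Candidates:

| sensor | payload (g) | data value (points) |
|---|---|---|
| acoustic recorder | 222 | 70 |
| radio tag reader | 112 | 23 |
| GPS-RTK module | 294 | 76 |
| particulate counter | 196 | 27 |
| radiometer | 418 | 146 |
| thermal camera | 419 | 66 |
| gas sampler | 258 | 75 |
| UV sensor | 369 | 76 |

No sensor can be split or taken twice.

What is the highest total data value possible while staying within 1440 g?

A density-first pass picks acoustic recorder + radio tag reader + GPS-RTK module + radiometer + gas sampler — 390 at 1304 g.
The 112 g tied up in radio tag reader is better spent on particulate counter — total rises to 394 (1388 g).

394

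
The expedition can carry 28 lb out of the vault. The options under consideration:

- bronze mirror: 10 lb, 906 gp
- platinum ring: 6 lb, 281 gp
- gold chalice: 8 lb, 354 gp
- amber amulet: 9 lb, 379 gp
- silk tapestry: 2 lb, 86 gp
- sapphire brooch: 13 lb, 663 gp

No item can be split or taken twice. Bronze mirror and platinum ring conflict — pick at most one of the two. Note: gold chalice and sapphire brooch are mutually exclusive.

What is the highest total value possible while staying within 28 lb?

1655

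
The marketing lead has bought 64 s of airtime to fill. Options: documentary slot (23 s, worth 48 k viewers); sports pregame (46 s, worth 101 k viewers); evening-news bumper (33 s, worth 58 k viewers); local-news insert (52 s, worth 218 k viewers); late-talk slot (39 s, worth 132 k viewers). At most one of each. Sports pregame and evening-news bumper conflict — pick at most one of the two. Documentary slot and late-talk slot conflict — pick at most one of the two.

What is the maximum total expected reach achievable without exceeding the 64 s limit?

Best packing: local-news insert — 52 s, 218 total.
An exhaustive check of the 32 subsets confirms 218.

218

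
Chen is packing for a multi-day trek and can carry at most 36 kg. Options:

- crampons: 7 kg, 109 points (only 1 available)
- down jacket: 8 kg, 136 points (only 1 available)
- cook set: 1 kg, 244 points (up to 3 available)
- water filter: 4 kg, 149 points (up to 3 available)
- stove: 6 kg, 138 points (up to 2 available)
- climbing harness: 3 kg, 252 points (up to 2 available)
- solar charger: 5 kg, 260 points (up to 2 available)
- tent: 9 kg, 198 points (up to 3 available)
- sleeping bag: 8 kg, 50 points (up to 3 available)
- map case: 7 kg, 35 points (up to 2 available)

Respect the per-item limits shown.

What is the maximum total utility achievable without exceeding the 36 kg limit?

2252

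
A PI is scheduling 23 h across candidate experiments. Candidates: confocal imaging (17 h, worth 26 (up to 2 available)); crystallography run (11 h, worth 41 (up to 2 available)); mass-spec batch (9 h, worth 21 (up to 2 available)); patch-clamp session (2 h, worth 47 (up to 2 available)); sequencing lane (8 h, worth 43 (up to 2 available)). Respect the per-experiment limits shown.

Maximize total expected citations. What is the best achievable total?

180

2×patch-clamp session + 2×sequencing lane uses 20 of the 23 h and totals 180.
Nothing else within 23 h beats 180.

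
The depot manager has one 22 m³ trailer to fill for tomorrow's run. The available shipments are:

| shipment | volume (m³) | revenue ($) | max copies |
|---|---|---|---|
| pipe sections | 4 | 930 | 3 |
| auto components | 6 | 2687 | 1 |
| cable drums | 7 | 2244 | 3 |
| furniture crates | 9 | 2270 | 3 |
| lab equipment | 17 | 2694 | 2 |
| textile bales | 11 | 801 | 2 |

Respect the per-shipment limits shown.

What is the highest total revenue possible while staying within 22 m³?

7201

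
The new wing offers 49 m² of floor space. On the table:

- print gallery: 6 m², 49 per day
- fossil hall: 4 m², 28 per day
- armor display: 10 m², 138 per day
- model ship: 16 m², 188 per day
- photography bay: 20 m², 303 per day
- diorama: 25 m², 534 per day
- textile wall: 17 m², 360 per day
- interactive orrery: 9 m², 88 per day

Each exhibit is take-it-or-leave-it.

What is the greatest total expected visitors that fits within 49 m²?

Taking print gallery + diorama + textile wall: 48 m² used, 943 in expected visitors.
That's the maximum — no swap from here does better than 943.

943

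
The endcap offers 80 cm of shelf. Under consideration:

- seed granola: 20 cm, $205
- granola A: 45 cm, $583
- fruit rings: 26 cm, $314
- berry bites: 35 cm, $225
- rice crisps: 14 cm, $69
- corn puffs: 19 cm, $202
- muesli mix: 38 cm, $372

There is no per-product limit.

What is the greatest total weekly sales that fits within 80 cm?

942

Ranking by ratio (weekly sales/cm): granola A 12.96, fruit rings 12.08, corn puffs 10.63.
A density-first pass picks granola A + fruit rings — 897 at 71 cm.
The 45 cm tied up in granola A is better spent on 2×fruit rings — total rises to 942 (78 cm).
That's the maximum — no swap from here does better than 942.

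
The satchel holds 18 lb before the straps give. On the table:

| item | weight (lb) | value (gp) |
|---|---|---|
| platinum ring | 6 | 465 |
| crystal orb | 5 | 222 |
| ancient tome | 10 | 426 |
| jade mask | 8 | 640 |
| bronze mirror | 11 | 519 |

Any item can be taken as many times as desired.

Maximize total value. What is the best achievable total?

1395

Greedy by ratio would take 2×jade mask: 16 lb used, total 1280.
Dropping 2×jade mask frees 16 lb; slotting in 3×platinum ring (18 lb) lifts the total to 1395 at 18 lb.
Nothing else within 18 lb beats 1395.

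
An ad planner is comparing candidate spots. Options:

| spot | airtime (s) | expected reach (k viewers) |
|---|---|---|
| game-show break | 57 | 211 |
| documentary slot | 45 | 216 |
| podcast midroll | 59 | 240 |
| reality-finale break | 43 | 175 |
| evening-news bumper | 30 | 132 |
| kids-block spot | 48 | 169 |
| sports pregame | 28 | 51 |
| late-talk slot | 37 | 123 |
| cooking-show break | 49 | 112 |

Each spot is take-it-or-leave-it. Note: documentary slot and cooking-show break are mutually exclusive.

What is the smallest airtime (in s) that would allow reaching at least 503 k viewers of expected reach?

Need the lightest bundle worth ≥ 503.
documentary slot + reality-finale break + evening-news bumper: 523 expected reach at 118 s.
Any bundle with less than 118 s falls short of 503.

118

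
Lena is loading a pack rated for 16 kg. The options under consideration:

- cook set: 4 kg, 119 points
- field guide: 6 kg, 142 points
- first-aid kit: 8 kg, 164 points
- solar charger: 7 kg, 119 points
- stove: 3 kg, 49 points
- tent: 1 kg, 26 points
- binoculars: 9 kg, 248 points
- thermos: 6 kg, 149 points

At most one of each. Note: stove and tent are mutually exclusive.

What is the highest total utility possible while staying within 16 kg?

423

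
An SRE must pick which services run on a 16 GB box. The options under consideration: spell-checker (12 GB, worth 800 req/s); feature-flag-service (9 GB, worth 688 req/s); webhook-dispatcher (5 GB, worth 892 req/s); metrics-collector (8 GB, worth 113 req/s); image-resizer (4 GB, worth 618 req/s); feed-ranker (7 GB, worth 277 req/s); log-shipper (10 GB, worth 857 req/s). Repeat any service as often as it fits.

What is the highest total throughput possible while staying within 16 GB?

Taking 3×webhook-dispatcher: 15 GB used, 2676 in throughput.
That's the maximum — no swap from here does better than 2676.

2676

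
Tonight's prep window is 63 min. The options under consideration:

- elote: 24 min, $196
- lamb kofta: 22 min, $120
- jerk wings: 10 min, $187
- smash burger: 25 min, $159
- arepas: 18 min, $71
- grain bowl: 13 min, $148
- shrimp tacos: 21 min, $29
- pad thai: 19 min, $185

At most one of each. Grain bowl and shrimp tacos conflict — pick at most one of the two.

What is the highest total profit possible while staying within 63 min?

Best packing: jerk wings + arepas + grain bowl + pad thai — 60 min, 591 total.
Every other selection either busts 63 min or breaks a pairing rule or fails to beat 591.

591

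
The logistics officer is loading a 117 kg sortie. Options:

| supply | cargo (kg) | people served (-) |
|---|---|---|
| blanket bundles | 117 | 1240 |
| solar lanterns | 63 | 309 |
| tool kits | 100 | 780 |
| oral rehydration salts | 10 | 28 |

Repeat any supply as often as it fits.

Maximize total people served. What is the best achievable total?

1240

Blanket bundles uses 117 of the 117 kg and totals 1240.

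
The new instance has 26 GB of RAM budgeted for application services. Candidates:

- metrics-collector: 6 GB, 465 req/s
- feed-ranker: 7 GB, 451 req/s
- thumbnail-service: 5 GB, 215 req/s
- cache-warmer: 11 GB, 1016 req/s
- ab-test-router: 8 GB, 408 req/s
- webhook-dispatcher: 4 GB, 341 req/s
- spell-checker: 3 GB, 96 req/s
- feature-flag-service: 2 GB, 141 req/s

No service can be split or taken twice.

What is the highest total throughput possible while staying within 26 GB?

2073

Taking the top-ratio services first gives metrics-collector + cache-warmer + webhook-dispatcher + spell-checker + feature-flag-service for 2059 (26 GB).
The 7 GB tied up in webhook-dispatcher and spell-checker is better spent on feed-ranker — total rises to 2073 (26 GB).
The closest alternative, metrics-collector + cache-warmer + webhook-dispatcher + spell-checker + feature-flag-service, reaches only 2059.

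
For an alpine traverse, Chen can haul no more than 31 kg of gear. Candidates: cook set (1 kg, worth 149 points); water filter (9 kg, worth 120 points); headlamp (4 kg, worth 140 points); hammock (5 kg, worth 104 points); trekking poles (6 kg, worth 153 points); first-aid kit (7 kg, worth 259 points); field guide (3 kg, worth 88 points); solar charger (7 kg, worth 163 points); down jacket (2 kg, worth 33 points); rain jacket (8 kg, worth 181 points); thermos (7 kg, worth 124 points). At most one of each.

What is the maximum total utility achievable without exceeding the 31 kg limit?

1003

Greedy by ratio would take cook set + headlamp + trekking poles + first-aid kit + field guide + solar charger + down jacket: 30 kg used, total 985.
Dropping solar charger frees 7 kg; slotting in rain jacket (8 kg) lifts the total to 1003 at 31 kg.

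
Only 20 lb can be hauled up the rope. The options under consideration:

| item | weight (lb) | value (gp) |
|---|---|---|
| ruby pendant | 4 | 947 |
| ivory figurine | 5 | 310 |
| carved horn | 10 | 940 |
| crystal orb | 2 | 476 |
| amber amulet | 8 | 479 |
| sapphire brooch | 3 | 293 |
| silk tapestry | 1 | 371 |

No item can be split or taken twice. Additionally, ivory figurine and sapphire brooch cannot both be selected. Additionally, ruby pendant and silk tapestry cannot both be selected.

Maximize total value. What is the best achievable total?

2656

Ruby pendant + carved horn + crystal orb + sapphire brooch uses 19 of the 20 lb and totals 2656.
Runner-up ruby pendant + carved horn + crystal orb tops out at 2363.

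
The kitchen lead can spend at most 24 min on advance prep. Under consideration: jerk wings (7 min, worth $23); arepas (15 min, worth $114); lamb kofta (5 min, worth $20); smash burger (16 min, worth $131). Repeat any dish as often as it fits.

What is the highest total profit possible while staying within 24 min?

By profit per min: smash burger 8.19, arepas 7.60, lamb kofta 4.00, jerk wings 3.29 lead.
Taking the top-ratio dishes first gives lamb kofta + smash burger for 151 (21 min).
Replace lamb kofta with jerk wings: the trade gains 3 net, giving 154 at 23 min.
No other feasible combination exceeds 154.

154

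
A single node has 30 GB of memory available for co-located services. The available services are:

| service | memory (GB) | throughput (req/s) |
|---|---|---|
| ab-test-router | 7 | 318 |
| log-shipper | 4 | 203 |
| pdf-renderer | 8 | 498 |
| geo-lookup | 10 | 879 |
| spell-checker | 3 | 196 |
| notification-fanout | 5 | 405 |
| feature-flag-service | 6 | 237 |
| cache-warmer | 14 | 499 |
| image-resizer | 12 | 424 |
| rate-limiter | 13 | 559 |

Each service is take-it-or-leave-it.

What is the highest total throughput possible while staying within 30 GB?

By throughput per GB: geo-lookup 87.90, notification-fanout 81.00, spell-checker 65.33 lead.
Best packing: log-shipper + pdf-renderer + geo-lookup + spell-checker + notification-fanout — 30 GB, 2181 total.

2181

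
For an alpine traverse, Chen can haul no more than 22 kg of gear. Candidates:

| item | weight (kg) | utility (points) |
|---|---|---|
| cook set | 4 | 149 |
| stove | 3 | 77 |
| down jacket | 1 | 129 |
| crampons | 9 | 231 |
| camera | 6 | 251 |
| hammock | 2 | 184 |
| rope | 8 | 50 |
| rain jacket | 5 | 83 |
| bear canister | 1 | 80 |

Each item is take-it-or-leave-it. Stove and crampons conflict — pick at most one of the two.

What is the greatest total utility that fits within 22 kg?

953

Density check — down jacket 129.00, hammock 92.00, bear canister 80.00 are the best per kg.
The ratio ordering already packs tightly: cook set + stove + down jacket + camera + hammock + rain jacket + bear canister, 22 kg, 953.
That's the maximum — no feasible swap from here does better than 953.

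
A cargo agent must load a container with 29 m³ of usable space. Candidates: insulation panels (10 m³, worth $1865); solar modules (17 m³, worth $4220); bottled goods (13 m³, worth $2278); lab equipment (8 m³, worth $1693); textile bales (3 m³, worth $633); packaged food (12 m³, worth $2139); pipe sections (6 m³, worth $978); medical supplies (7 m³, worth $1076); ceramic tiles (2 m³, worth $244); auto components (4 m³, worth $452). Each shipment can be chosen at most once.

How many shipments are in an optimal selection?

The maximum revenue within 29 m³ is 6546.
solar modules + lab equipment + textile bales hits 6546 at 28 m³.
All optima have 3 shipments.

3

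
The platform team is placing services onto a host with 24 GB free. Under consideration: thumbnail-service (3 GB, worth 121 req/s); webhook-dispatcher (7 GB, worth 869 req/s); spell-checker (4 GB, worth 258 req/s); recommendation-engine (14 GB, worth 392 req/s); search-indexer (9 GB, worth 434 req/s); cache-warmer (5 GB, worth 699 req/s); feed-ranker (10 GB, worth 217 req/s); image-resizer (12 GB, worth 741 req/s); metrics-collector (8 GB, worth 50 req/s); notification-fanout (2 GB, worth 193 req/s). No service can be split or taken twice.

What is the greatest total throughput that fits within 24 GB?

2309

Ranking by ratio (throughput/GB): cache-warmer 139.80, webhook-dispatcher 124.14, notification-fanout 96.50.
Greedy by ratio would take thumbnail-service + webhook-dispatcher + spell-checker + cache-warmer + notification-fanout: 21 GB used, total 2140.
Dropping thumbnail-service and spell-checker and notification-fanout frees 9 GB; slotting in image-resizer (12 GB) lifts the total to 2309 at 24 GB.
Runner-up webhook-dispatcher + search-indexer + cache-warmer + notification-fanout tops out at 2195.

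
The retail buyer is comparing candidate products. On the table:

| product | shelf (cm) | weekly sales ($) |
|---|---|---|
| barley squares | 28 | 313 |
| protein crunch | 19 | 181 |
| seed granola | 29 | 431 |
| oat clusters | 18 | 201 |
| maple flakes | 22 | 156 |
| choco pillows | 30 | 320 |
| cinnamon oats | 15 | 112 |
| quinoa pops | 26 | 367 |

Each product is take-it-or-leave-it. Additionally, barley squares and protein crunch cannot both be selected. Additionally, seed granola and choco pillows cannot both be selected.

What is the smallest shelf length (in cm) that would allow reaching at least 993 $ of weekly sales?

Look for the lowest-shelf combination reaching 993.
seed granola + oat clusters + quinoa pops: 999 weekly sales at 73 cm.
No combination under 73 cm hits 993.

73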